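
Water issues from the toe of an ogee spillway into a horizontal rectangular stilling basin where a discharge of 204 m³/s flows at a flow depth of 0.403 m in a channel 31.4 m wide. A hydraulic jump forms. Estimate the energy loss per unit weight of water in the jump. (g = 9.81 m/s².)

q = Q/b = 204/31.4 = 6.50 m²/s; V₁ = q/y₁ = 16.1 m/s. Fr₁ = V₁/√(g·y₁) = 8.11.
Conjugate-depth relation: y₂/y₁ = ½[√(1 + 8Fr₁²) − 1] = ½[√526.9 − 1] = 11.0.
y₂ = 11.0 × 0.403 = 4.42 m.
V₂ = q/y₂ = 6.50/4.42 = 1.47 m/s. E₁ = y₁ + V₁²/2g = 13.6 m; E₂ = y₂ + V₂²/2g = 4.53 m. ΔE = E₁ − E₂ = 9.12 m.

ΔE = 9.12 m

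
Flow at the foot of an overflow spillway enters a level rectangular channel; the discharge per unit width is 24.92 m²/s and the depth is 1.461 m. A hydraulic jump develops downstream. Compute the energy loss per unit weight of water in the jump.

V₁ = q/y₁ = 24.92/1.461 = 17.06 m/s. Fr₁ = V₁/√(g·y₁) = 17.06/√(9.81×1.461) = 4.505.
Bélanger equation: y₂/y₁ = ½[√(1 + 8Fr₁²) − 1] = ½[√163.39 − 1] = 5.891.
y₂ = 5.891 × 1.461 = 8.607 m.
V₂ = q/y₂ = 24.92/8.607 = 2.895 m/s. E₁ = y₁ + V₁²/2g = 16.29 m; E₂ = y₂ + V₂²/2g = 9.034 m. ΔE = E₁ − E₂ = 7.255 m.

ΔE = 7.255 m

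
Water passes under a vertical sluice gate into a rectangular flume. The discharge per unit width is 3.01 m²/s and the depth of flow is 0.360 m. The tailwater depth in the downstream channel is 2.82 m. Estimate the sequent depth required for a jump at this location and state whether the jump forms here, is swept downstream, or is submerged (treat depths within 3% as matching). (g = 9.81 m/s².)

V₁ = q/y₁ = 3.01/0.360 = 8.36 m/s. Fr₁ = V₁/√(g·y₁) = 8.36/√(9.81×0.360) = 4.45.
By Bélanger, y₂/y₁ = ½[√(1 + 8Fr₁²) − 1] = ½[√159.4 − 1] = 5.81.
y₂ = 5.81 × 0.360 = 2.09 m.
Tailwater y_tw = 2.82 m: y_tw > y₂, so the jump is submerged.

y₂ = 2.09 m; the jump is submerged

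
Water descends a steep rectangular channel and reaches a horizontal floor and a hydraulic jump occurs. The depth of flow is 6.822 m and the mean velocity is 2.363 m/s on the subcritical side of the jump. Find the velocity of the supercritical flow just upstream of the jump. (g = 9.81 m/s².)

Fr₂ = V₂/√(g·y₂) = 2.363/√(9.81×6.822) = 0.2889.
From the momentum equation (using Fr₂), y₁/y₂ = ½[√(1 + 8Fr₂²) − 1] = ½[√1.6675 − 1] = 0.1457.
y₁ = 0.1457 × 6.822 = 0.9937 m.
V₁ = q/y₁ = 16.12/0.9937 = 16.22 m/s.

V₁ = 16.22 m/s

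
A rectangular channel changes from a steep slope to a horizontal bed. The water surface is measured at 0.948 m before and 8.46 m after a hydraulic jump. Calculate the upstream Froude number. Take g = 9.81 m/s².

For a rectangular channel the momentum equation gives q² = ½·g·y₁·y₂·(y₁ + y₂) = ½×9.81×0.948×8.46×9.41 = 370.
q = √370 = 19.2 m²/s.
V₁ = q/y₁ = 20.3 m/s; Fr₁ = V₁/√(g·y₁) = 6.65.

Fr₁ = 6.65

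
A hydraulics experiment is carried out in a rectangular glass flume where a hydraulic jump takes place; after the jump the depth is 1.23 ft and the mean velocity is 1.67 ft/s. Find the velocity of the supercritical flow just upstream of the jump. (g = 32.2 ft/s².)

V₁ = 13.3 ft/s

Fr₂ = V₂/√(g·y₂) = 1.67/√(32.2×1.23) = 0.265.
From the momentum equation (using Fr₂), y₁/y₂ = ½[√(1 + 8Fr₂²) − 1] = ½[√1.563 − 1] = 0.125.
y₁ = 0.125 × 1.23 = 0.154 ft.
V₁ = q/y₁ = 2.05/0.154 = 13.3 ft/s.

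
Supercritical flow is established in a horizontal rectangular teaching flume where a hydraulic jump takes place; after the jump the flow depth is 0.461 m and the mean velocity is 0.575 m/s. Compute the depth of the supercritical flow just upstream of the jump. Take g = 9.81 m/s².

Fr₂ = V₂/√(g·y₂) = 0.575/√(9.81×0.461) = 0.270.
The Bélanger relation is symmetric: y₁/y₂ = ½[√(1 + 8Fr₂²) − 1] = ½[√1.585 − 1] = 0.129.
y₁ = 0.129 × 0.461 = 0.0597 m.

y₁ = 0.0597 m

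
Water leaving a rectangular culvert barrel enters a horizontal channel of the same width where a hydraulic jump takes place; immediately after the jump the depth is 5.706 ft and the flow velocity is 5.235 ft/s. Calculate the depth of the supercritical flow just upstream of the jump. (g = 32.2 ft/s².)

y₁ = 1.372 ft

Fr₂ = V₂/√(g·y₂) = 5.235/√(32.2×5.706) = 0.3862.
Applying the sequent-depth relation in reverse, y₁/y₂ = ½[√(1 + 8Fr₂²) − 1] = ½[√2.1933 − 1] = 0.2405.
y₁ = 0.2405 × 5.706 = 1.372 ft.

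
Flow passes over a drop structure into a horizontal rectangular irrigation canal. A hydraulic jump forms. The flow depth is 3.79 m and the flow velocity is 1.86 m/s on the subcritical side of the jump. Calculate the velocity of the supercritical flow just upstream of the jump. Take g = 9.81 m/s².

V₁ = 11.6 m/s

Fr₂ = V₂/√(g·y₂) = 1.86/√(9.81×3.79) = 0.305.
The Bélanger relation is symmetric: y₁/y₂ = ½[√(1 + 8Fr₂²) − 1] = ½[√1.744 − 1] = 0.160.
y₁ = 0.160 × 3.79 = 0.608 m.
V₁ = q/y₁ = 7.05/0.608 = 11.6 m/s.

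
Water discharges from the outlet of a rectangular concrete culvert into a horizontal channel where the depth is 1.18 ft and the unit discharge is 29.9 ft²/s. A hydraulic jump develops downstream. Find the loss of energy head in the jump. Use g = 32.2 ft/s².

ΔE = 4.50 ft

V₁ = q/y₁ = 29.9/1.18 = 25.3 ft/s. Fr₁ = V₁/√(g·y₁) = 25.3/√(32.2×1.18) = 4.11.
Bélanger equation: y₂/y₁ = ½[√(1 + 8Fr₁²) − 1] = ½[√136.2 − 1] = 5.33.
y₂ = 5.33 × 1.18 = 6.30 ft.
Head loss: ΔE = (y₂ − y₁)³/(4y₁y₂) = (6.30 − 1.18)³/(4×1.18×6.30) = 134/29.7 = 4.50 ft.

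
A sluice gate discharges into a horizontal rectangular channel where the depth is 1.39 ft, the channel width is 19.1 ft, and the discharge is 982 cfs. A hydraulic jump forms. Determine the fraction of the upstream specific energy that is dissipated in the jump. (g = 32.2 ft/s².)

ΔE/E₁ = 0.532 (53.2%)

q = Q/b = 982/19.1 = 51.4 ft²/s; V₁ = q/y₁ = 37.0 ft/s. Fr₁ = V₁/√(g·y₁) = 5.53.
Sequent-depth ratio: y₂/y₁ = ½[√(1 + 8Fr₁²) − 1] = ½[√245.5 − 1] = 7.33.
y₂ = 7.33 × 1.39 = 10.2 ft.
E₁ = y₁ + V₁²/2g = 22.6 ft. ΔE = (y₂ − y₁)³/(4y₁y₂) = 12.0 ft. ΔE/E₁ = 12.0/22.6 = 0.532.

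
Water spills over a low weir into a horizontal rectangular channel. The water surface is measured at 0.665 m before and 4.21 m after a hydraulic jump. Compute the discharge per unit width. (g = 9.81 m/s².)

q = 8.18 m²/s

For a rectangular channel the momentum equation gives q² = ½·g·y₁·y₂·(y₁ + y₂) = ½×9.81×0.665×4.21×4.88 = 66.9.
q = √66.9 = 8.18 m²/s.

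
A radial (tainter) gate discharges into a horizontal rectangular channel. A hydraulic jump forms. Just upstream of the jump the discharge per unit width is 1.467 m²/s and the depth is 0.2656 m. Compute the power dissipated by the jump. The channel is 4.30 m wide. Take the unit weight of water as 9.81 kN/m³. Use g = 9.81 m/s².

V₁ = q/y₁ = 1.467/0.2656 = 5.523 m/s. Fr₁ = V₁/√(g·y₁) = 5.523/√(9.81×0.2656) = 3.422.
By Bélanger, y₂/y₁ = ½[√(1 + 8Fr₁²) − 1] = ½[√94.669 − 1] = 4.365.
y₂ = 4.365 × 0.2656 = 1.159 m.
Head loss: ΔE = (y₂ − y₁)³/(4y₁y₂) = (1.159 − 0.2656)³/(4×0.2656×1.159) = 0.7138/1.232 = 0.5796 m.
Q = q·b = 1.467 × 4.30 = 6.308 m³/s. P = γ·Q·ΔE = 9.81 × 6.308 × 0.5796 = 35.87 kW.

P = 35.87 kW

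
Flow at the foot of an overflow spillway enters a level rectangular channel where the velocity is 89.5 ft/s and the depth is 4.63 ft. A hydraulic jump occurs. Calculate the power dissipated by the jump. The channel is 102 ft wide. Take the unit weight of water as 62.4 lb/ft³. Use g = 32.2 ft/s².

P = 393232 hp

Fr₁ = V₁/√(g·y₁) = 89.5/√(32.2×4.63) = 7.33.
From the momentum equation for a rectangular channel, y₂/y₁ = ½[√(1 + 8Fr₁²) − 1] = ½[√430.8 − 1] = 9.88.
y₂ = 9.88 × 4.63 = 45.7 ft.
q = V₁·y₁ = 89.5 × 4.63 = 414 ft²/s. V₂ = q/y₂ = 414/45.7 = 9.06 ft/s. E₁ = y₁ + V₁²/2g = 129 ft; E₂ = y₂ + V₂²/2g = 47.0 ft. ΔE = E₁ − E₂ = 82.0 ft.
Q = q·b = 414 × 102 = 42267 cfs. P = γ·Q·ΔE/550 = 62.4 × 42267 × 82.0 / 550 = 393232 hp.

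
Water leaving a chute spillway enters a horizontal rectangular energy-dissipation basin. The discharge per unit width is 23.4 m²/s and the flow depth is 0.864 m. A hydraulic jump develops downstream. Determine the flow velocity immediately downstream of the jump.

V₂ = 2.14 m/s

V₁ = q/y₁ = 23.4/0.864 = 27.1 m/s. Fr₁ = V₁/√(g·y₁) = 27.1/√(9.81×0.864) = 9.30.
Sequent-depth ratio: y₂/y₁ = ½[√(1 + 8Fr₁²) − 1] = ½[√693.3 − 1] = 12.7.
y₂ = 12.7 × 0.864 = 10.9 m.
V₂ = q/y₂ = 23.4/10.9 = 2.14 m/s.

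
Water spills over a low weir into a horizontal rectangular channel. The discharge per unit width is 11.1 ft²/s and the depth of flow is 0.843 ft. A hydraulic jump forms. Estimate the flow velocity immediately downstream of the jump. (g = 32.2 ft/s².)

V₁ = q/y₁ = 11.1/0.843 = 13.2 ft/s. Fr₁ = V₁/√(g·y₁) = 13.2/√(32.2×0.843) = 2.53.
Sequent-depth ratio: y₂/y₁ = ½[√(1 + 8Fr₁²) − 1] = ½[√52.10 − 1] = 3.11.
y₂ = 3.11 × 0.843 = 2.62 ft.
V₂ = q/y₂ = 11.1/2.62 = 4.24 ft/s.

V₂ = 4.24 ft/s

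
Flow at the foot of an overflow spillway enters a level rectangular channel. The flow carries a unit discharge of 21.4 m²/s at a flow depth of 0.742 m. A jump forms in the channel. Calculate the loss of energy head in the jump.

ΔE = 32.1 m

V₁ = q/y₁ = 21.4/0.742 = 28.8 m/s. Fr₁ = V₁/√(g·y₁) = 28.8/√(9.81×0.742) = 10.7.
By Bélanger, y₂/y₁ = ½[√(1 + 8Fr₁²) − 1] = ½[√915.2 − 1] = 14.6.
y₂ = 14.6 × 0.742 = 10.9 m.
Head loss: ΔE = (y₂ − y₁)³/(4y₁y₂) = (10.9 − 0.742)³/(4×0.742×10.9) = 1034/32.2 = 32.1 m.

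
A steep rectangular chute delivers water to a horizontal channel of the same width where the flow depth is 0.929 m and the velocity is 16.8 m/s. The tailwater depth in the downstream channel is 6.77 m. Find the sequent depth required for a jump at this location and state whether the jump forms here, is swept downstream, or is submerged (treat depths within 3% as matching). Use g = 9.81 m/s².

y₂ = 6.86 m; the jump forms here

Fr₁ = V₁/√(g·y₁) = 16.8/√(9.81×0.929) = 5.57.
Bélanger equation: y₂/y₁ = ½[√(1 + 8Fr₁²) − 1] = ½[√248.8 − 1] = 7.39.
y₂ = 7.39 × 0.929 = 6.86 m.
Tailwater y_tw = 6.77 m: y_tw ≈ y₂, so the jump forms here.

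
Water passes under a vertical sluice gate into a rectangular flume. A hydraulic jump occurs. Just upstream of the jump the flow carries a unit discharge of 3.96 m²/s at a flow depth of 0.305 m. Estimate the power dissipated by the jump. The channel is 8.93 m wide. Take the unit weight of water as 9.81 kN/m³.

V₁ = q/y₁ = 3.96/0.305 = 13.0 m/s. Fr₁ = V₁/√(g·y₁) = 13.0/√(9.81×0.305) = 7.51.
Conjugate-depth relation: y₂/y₁ = ½[√(1 + 8Fr₁²) − 1] = ½[√451.7 − 1] = 10.1.
y₂ = 10.1 × 0.305 = 3.09 m.
V₂ = q/y₂ = 3.96/3.09 = 1.28 m/s. E₁ = y₁ + V₁²/2g = 8.90 m; E₂ = y₂ + V₂²/2g = 3.17 m. ΔE = E₁ − E₂ = 5.72 m.
Q = q·b = 3.96 × 8.93 = 35.4 m³/s. P = γ·Q·ΔE = 9.81 × 35.4 × 5.72 = 1986 kW.

P = 1986 kW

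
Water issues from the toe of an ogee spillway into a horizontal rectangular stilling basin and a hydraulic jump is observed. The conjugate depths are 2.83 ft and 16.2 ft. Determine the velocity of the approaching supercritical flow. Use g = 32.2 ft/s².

For a rectangular channel the momentum equation gives q² = ½·g·y₁·y₂·(y₁ + y₂) = ½×32.2×2.83×16.2×19.0 = 14046.
q = √14046 = 119 ft²/s.
V₁ = q/y₁ = 119/2.83 = 41.9 ft/s.

V₁ = 41.9 ft/s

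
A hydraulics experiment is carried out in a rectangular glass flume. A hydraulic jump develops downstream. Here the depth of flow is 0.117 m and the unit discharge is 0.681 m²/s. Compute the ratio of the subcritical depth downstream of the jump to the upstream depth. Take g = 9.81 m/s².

y₂/y₁ = 7.20

V₁ = q/y₁ = 0.681/0.117 = 5.82 m/s. Fr₁ = V₁/√(g·y₁) = 5.82/√(9.81×0.117) = 5.43.
Sequent-depth ratio: y₂/y₁ = ½[√(1 + 8Fr₁²) − 1] = ½[√237.1 − 1] = 7.20.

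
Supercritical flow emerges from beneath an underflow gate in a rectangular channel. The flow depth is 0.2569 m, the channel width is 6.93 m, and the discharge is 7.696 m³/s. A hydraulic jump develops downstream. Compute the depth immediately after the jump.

q = Q/b = 7.696/6.93 = 1.111 m²/s; V₁ = q/y₁ = 4.323 m/s. Fr₁ = V₁/√(g·y₁) = 2.723.
By Bélanger, y₂/y₁ = ½[√(1 + 8Fr₁²) − 1] = ½[√60.319 − 1] = 3.383.
y₂ = 3.383 × 0.2569 = 0.8692 m.

y₂ = 0.8692 m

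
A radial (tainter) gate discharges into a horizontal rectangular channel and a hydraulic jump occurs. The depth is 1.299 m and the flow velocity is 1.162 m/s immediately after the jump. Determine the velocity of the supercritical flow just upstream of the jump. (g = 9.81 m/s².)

V₁ = 6.468 m/s

Fr₂ = V₂/√(g·y₂) = 1.162/√(9.81×1.299) = 0.3255.
Applying the sequent-depth relation in reverse, y₁/y₂ = ½[√(1 + 8Fr₂²) − 1] = ½[√1.8477 − 1] = 0.1796.
y₁ = 0.1796 × 1.299 = 0.2334 m.
V₁ = q/y₁ = 1.509/0.2334 = 6.468 m/s.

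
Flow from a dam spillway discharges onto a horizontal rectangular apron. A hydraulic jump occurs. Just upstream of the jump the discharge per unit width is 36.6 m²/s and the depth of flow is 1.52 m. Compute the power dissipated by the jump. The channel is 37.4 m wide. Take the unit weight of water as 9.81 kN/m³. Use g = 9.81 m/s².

P = 241441 kW

V₁ = q/y₁ = 36.6/1.52 = 24.1 m/s. Fr₁ = V₁/√(g·y₁) = 24.1/√(9.81×1.52) = 6.24.
Sequent-depth ratio: y₂/y₁ = ½[√(1 + 8Fr₁²) − 1] = ½[√312.1 − 1] = 8.33.
y₂ = 8.33 × 1.52 = 12.7 m.
Head loss: ΔE = (y₂ − y₁)³/(4y₁y₂) = (12.7 − 1.52)³/(4×1.52×12.7) = 1385/77.0 = 18.0 m.
Q = q·b = 36.6 × 37.4 = 1369 m³/s. P = γ·Q·ΔE = 9.81 × 1369 × 18.0 = 241441 kW.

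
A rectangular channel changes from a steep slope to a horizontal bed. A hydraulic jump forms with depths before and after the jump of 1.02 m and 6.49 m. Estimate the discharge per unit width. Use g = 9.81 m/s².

For a rectangular channel the momentum equation gives q² = ½·g·y₁·y₂·(y₁ + y₂) = ½×9.81×1.02×6.49×7.51 = 244.
q = √244 = 15.6 m²/s.

q = 15.6 m²/s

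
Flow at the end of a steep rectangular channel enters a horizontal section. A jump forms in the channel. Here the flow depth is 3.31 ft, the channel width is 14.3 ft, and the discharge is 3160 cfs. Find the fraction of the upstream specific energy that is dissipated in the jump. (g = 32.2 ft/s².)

q = Q/b = 3160/14.3 = 221 ft²/s; V₁ = q/y₁ = 66.8 ft/s. Fr₁ = V₁/√(g·y₁) = 6.47.
Sequent-depth ratio: y₂/y₁ = ½[√(1 + 8Fr₁²) − 1] = ½[√335.5 − 1] = 8.66.
y₂ = 8.66 × 3.31 = 28.7 ft.
E₁ = y₁ + V₁²/2g = 72.5 ft. ΔE = (y₂ − y₁)³/(4y₁y₂) = 42.9 ft. ΔE/E₁ = 42.9/72.5 = 0.592.

ΔE/E₁ = 0.592 (59.2%)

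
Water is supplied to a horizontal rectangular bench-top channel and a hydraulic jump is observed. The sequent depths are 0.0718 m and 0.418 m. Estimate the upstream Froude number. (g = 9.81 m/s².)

Fr₁ = 4.46

For a rectangular channel the momentum equation gives q² = ½·g·y₁·y₂·(y₁ + y₂) = ½×9.81×0.0718×0.418×0.490 = 0.0721.
q = √0.0721 = 0.269 m²/s.
V₁ = q/y₁ = 3.74 m/s; Fr₁ = V₁/√(g·y₁) = 4.46.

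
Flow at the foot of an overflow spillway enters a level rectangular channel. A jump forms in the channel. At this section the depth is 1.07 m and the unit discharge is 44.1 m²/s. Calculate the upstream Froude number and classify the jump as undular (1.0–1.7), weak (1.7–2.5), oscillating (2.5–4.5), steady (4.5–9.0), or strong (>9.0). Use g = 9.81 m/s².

Fr₁ = 12.7; strong jump

V₁ = q/y₁ = 44.1/1.07 = 41.2 m/s. Fr₁ = V₁/√(g·y₁) = 41.2/√(9.81×1.07) = 12.7.
Fr₁ = 12.7 lies in the strong range.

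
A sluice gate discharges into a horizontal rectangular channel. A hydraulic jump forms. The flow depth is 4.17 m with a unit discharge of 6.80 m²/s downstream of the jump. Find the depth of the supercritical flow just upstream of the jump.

V₂ = q/y₂ = 6.80/4.17 = 1.63 m/s; Fr₂ = V₂/√(g·y₂) = 0.255.
From the momentum equation (using Fr₂), y₁/y₂ = ½[√(1 + 8Fr₂²) − 1] = ½[√1.520 − 1] = 0.116.
y₁ = 0.116 × 4.17 = 0.486 m.

y₁ = 0.486 m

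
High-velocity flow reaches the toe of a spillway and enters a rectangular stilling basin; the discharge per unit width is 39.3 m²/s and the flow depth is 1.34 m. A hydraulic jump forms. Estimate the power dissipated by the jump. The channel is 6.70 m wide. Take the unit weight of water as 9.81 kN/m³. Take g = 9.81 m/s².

V₁ = q/y₁ = 39.3/1.34 = 29.3 m/s. Fr₁ = V₁/√(g·y₁) = 29.3/√(9.81×1.34) = 8.09.
Sequent-depth ratio: y₂/y₁ = ½[√(1 + 8Fr₁²) − 1] = ½[√524.5 − 1] = 11.0.
y₂ = 11.0 × 1.34 = 14.7 m.
Head loss: ΔE = (y₂ − y₁)³/(4y₁y₂) = (14.7 − 1.34)³/(4×1.34×14.7) = 2371/78.7 = 30.1 m.
Q = q·b = 39.3 × 6.70 = 263 m³/s. P = γ·Q·ΔE = 9.81 × 263 × 30.1 = 77857 kW.

P = 77857 kW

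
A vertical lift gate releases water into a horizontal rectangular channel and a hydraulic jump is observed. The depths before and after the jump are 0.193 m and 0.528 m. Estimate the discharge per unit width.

q = 0.600 m²/s

For a rectangular channel the momentum equation gives q² = ½·g·y₁·y₂·(y₁ + y₂) = ½×9.81×0.193×0.528×0.721 = 0.360.
q = √0.360 = 0.600 m²/s.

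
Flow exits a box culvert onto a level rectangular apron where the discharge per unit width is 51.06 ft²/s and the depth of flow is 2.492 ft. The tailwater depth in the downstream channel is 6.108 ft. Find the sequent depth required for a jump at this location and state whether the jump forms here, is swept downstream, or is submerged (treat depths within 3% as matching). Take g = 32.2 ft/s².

y₂ = 6.911 ft; the jump is swept downstream

V₁ = q/y₁ = 51.06/2.492 = 20.49 ft/s. Fr₁ = V₁/√(g·y₁) = 20.49/√(32.2×2.492) = 2.287.
From the momentum equation for a rectangular channel, y₂/y₁ = ½[√(1 + 8Fr₁²) − 1] = ½[√42.855 − 1] = 2.773.
y₂ = 2.773 × 2.492 = 6.911 ft.
Tailwater y_tw = 6.108 ft: y_tw < y₂, so the jump is swept downstream.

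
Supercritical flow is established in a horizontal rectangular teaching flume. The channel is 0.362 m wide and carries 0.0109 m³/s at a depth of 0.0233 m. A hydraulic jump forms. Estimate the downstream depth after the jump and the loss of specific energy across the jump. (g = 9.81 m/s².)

q = Q/b = 0.0109/0.362 = 0.0301 m²/s; V₁ = q/y₁ = 1.29 m/s. Fr₁ = V₁/√(g·y₁) = 2.70.
Conjugate-depth relation: y₂/y₁ = ½[√(1 + 8Fr₁²) − 1] = ½[√59.45 − 1] = 3.36.
y₂ = 3.36 × 0.0233 = 0.0782 m.
V₂ = q/y₂ = 0.0301/0.0782 = 0.385 m/s. E₁ = y₁ + V₁²/2g = 0.108 m; E₂ = y₂ + V₂²/2g = 0.0857 m. ΔE = E₁ − E₂ = 0.0227 m.

y₂ = 0.0782 m; ΔE = 0.0227 m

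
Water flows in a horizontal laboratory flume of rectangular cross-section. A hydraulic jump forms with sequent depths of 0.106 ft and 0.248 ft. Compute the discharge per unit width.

q = 0.387 ft²/s

For a rectangular channel the momentum equation gives q² = ½·g·y₁·y₂·(y₁ + y₂) = ½×32.2×0.106×0.248×0.354 = 0.150.
q = √0.150 = 0.387 ft²/s.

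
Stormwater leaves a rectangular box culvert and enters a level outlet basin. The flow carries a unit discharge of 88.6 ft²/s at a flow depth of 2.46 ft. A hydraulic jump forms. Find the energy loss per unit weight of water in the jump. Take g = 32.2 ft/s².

V₁ = q/y₁ = 88.6/2.46 = 36.0 ft/s. Fr₁ = V₁/√(g·y₁) = 36.0/√(32.2×2.46) = 4.05.
Sequent-depth ratio: y₂/y₁ = ½[√(1 + 8Fr₁²) − 1] = ½[√132.0 − 1] = 5.24.
y₂ = 5.24 × 2.46 = 12.9 ft.
Head loss: ΔE = (y₂ − y₁)³/(4y₁y₂) = (12.9 − 2.46)³/(4×2.46×12.9) = 1139/127 = 8.97 ft.

ΔE = 8.97 ft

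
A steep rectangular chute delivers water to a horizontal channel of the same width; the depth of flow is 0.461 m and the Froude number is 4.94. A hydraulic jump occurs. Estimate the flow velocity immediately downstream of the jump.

Fr₁ = 4.94 (given).
Conjugate-depth relation: y₂/y₁ = ½[√(1 + 8Fr₁²) − 1] = ½[√196.2 − 1] = 6.50.
y₂ = 6.50 × 0.461 = 3.00 m.
V₁ = Fr₁·√(g·y₁) = 4.94×√(9.81×0.461) = 10.5 m/s; q = V₁·y₁ = 4.84 m²/s.
V₂ = q/y₂ = 4.84/3.00 = 1.62 m/s.

V₂ = 1.62 m/s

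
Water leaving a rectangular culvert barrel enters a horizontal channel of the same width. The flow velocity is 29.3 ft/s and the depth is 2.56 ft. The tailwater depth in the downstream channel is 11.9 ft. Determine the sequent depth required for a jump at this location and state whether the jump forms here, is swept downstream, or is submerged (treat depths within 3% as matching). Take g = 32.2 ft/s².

Fr₁ = V₁/√(g·y₁) = 29.3/√(32.2×2.56) = 3.23.
Conjugate-depth relation: y₂/y₁ = ½[√(1 + 8Fr₁²) − 1] = ½[√84.32 − 1] = 4.09.
y₂ = 4.09 × 2.56 = 10.5 ft.
Tailwater y_tw = 11.9 ft: y_tw > y₂, so the jump is submerged.

y₂ = 10.5 ft; the jump is submerged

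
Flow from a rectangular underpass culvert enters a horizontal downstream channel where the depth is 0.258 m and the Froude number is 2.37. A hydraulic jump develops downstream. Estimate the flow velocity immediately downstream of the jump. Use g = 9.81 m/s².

Fr₁ = 2.37 (given).
Conjugate-depth relation: y₂/y₁ = ½[√(1 + 8Fr₁²) − 1] = ½[√45.94 − 1] = 2.89.
y₂ = 2.89 × 0.258 = 0.745 m.
V₁ = Fr₁·√(g·y₁) = 2.37×√(9.81×0.258) = 3.77 m/s; q = V₁·y₁ = 0.973 m²/s.
V₂ = q/y₂ = 0.973/0.745 = 1.31 m/s.

V₂ = 1.31 m/s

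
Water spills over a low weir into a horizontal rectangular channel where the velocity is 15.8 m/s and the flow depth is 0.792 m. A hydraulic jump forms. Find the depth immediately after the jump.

y₂ = 5.97 m

Fr₁ = V₁/√(g·y₁) = 15.8/√(9.81×0.792) = 5.67.
From the momentum equation for a rectangular channel, y₂/y₁ = ½[√(1 + 8Fr₁²) − 1] = ½[√258.0 − 1] = 7.53.
y₂ = 7.53 × 0.792 = 5.97 m.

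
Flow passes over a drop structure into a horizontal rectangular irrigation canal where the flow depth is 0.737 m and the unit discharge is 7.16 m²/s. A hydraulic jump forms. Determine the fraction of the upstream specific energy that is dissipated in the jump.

V₁ = q/y₁ = 7.16/0.737 = 9.72 m/s. Fr₁ = V₁/√(g·y₁) = 9.72/√(9.81×0.737) = 3.61.
Bélanger equation: y₂/y₁ = ½[√(1 + 8Fr₁²) − 1] = ½[√105.4 − 1] = 4.63.
y₂ = 4.63 × 0.737 = 3.42 m.
E₁ = y₁ + V₁²/2g = 5.55 m. ΔE = (y₂ − y₁)³/(4y₁y₂) = 1.91 m. ΔE/E₁ = 1.91/5.55 = 0.344.

ΔE/E₁ = 0.344 (34.4%)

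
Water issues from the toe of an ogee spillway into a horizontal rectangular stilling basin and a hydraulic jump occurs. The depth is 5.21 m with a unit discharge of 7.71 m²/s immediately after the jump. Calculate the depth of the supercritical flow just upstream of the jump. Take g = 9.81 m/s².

y₁ = 0.414 m

V₂ = q/y₂ = 7.71/5.21 = 1.48 m/s; Fr₂ = V₂/√(g·y₂) = 0.207.
The Bélanger relation is symmetric: y₁/y₂ = ½[√(1 + 8Fr₂²) − 1] = ½[√1.343 − 1] = 0.0794.
y₁ = 0.0794 × 5.21 = 0.414 m.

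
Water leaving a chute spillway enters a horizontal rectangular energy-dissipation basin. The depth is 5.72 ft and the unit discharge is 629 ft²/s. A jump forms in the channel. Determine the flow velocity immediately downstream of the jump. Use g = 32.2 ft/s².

V₁ = q/y₁ = 629/5.72 = 110 ft/s. Fr₁ = V₁/√(g·y₁) = 110/√(32.2×5.72) = 8.10.
From the momentum equation for a rectangular channel, y₂/y₁ = ½[√(1 + 8Fr₁²) − 1] = ½[√526.2 − 1] = 11.0.
y₂ = 11.0 × 5.72 = 62.7 ft.
V₂ = q/y₂ = 629/62.7 = 10.0 ft/s.

V₂ = 10.0 ft/s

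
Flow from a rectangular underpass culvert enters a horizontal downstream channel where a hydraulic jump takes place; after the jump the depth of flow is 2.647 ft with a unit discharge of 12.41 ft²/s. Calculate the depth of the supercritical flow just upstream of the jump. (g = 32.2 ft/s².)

V₂ = q/y₂ = 12.41/2.647 = 4.688 ft/s; Fr₂ = V₂/√(g·y₂) = 0.5078.
From the momentum equation (using Fr₂), y₁/y₂ = ½[√(1 + 8Fr₂²) − 1] = ½[√3.0631 − 1] = 0.3751.
y₁ = 0.3751 × 2.647 = 0.9928 ft.

y₁ = 0.9928 ft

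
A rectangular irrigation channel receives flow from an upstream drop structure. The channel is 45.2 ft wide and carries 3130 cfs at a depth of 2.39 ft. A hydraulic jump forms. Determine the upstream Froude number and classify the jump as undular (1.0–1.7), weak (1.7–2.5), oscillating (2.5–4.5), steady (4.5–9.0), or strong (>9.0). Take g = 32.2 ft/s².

q = Q/b = 3130/45.2 = 69.2 ft²/s; V₁ = q/y₁ = 29.0 ft/s. Fr₁ = V₁/√(g·y₁) = 3.30.
Fr₁ = 3.30 lies in the oscillating range.

Fr₁ = 3.30; oscillating jump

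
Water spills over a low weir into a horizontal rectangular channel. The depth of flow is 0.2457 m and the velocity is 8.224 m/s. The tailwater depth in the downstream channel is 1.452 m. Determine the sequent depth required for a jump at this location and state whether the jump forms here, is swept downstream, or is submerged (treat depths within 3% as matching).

y₂ = 1.722 m; the jump is swept downstream

Fr₁ = V₁/√(g·y₁) = 8.224/√(9.81×0.2457) = 5.297.
Bélanger equation: y₂/y₁ = ½[√(1 + 8Fr₁²) − 1] = ½[√225.48 − 1] = 7.008.
y₂ = 7.008 × 0.2457 = 1.722 m.
Tailwater y_tw = 1.452 m: y_tw < y₂, so the jump is swept downstream.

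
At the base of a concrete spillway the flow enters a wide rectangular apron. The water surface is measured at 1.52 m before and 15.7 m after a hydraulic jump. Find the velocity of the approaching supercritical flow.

V₁ = 29.5 m/s

For a rectangular channel the momentum equation gives q² = ½·g·y₁·y₂·(y₁ + y₂) = ½×9.81×1.52×15.7×17.2 = 2016.
q = √2016 = 44.9 m²/s.
V₁ = q/y₁ = 44.9/1.52 = 29.5 m/s.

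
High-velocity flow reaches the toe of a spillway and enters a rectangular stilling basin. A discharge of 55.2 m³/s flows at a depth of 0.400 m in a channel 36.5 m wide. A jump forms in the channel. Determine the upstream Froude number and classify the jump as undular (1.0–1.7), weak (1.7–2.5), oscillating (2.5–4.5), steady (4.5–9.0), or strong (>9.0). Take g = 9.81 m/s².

q = Q/b = 55.2/36.5 = 1.51 m²/s; V₁ = q/y₁ = 3.78 m/s. Fr₁ = V₁/√(g·y₁) = 1.91.
Fr₁ = 1.91 lies in the weak range.

Fr₁ = 1.91; weak jump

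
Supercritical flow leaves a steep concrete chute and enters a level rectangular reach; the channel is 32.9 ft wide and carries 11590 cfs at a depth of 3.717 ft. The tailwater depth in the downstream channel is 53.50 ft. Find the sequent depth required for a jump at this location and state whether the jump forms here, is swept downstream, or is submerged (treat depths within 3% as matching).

y₂ = 43.72 ft; the jump is submerged

q = Q/b = 11590/32.9 = 352.3 ft²/s; V₁ = q/y₁ = 94.78 ft/s. Fr₁ = V₁/√(g·y₁) = 8.663.
Conjugate-depth relation: y₂/y₁ = ½[√(1 + 8Fr₁²) − 1] = ½[√601.39 − 1] = 11.76.
y₂ = 11.76 × 3.717 = 43.72 ft.
Tailwater y_tw = 53.50 ft: y_tw > y₂, so the jump is submerged.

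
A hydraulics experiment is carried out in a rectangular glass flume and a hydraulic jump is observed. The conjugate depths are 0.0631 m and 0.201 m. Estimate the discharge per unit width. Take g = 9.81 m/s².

q = 0.128 m²/s

For a rectangular channel the momentum equation gives q² = ½·g·y₁·y₂·(y₁ + y₂) = ½×9.81×0.0631×0.201×0.264 = 0.0164.
q = √0.0164 = 0.128 m²/s.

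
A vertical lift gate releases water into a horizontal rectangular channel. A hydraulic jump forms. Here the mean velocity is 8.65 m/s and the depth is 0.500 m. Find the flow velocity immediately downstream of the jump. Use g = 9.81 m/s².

Fr₁ = V₁/√(g·y₁) = 8.65/√(9.81×0.500) = 3.91.
Bélanger equation: y₂/y₁ = ½[√(1 + 8Fr₁²) − 1] = ½[√123.0 − 1] = 5.05.
y₂ = 5.05 × 0.500 = 2.52 m.
q = V₁·y₁ = 8.65 × 0.500 = 4.33 m²/s.
V₂ = q/y₂ = 4.33/2.52 = 1.71 m/s.

V₂ = 1.71 m/s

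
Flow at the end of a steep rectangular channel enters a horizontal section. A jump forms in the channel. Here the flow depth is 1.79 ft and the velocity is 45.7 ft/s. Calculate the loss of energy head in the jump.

ΔE = 19.3 ft

Fr₁ = V₁/√(g·y₁) = 45.7/√(32.2×1.79) = 6.02.
Bélanger equation: y₂/y₁ = ½[√(1 + 8Fr₁²) − 1] = ½[√290.9 − 1] = 8.03.
y₂ = 8.03 × 1.79 = 14.4 ft.
Head loss: ΔE = (y₂ − y₁)³/(4y₁y₂) = (14.4 − 1.79)³/(4×1.79×14.4) = 1991/103 = 19.3 ft.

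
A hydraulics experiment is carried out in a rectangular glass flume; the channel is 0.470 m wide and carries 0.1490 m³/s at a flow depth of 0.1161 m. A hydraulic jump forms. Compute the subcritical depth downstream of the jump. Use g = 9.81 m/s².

q = Q/b = 0.1490/0.470 = 0.3170 m²/s; V₁ = q/y₁ = 2.731 m/s. Fr₁ = V₁/√(g·y₁) = 2.559.
By Bélanger, y₂/y₁ = ½[√(1 + 8Fr₁²) − 1] = ½[√53.372 − 1] = 3.153.
y₂ = 3.153 × 0.1161 = 0.3660 m.

y₂ = 0.3660 m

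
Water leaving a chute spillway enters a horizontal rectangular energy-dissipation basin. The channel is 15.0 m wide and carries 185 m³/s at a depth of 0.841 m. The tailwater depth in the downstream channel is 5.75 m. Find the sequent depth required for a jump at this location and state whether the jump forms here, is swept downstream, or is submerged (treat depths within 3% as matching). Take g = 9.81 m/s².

y₂ = 5.67 m; the jump forms here

q = Q/b = 185/15.0 = 12.3 m²/s; V₁ = q/y₁ = 14.7 m/s. Fr₁ = V₁/√(g·y₁) = 5.11.
Bélanger equation: y₂/y₁ = ½[√(1 + 8Fr₁²) − 1] = ½[√209.5 − 1] = 6.74.
y₂ = 6.74 × 0.841 = 5.67 m.
Tailwater y_tw = 5.75 m: y_tw ≈ y₂, so the jump forms here.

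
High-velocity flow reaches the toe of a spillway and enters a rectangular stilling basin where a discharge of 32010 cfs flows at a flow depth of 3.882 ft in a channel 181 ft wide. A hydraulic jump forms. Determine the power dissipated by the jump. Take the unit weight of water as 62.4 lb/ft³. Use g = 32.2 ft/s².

P = 52447 hp

q = Q/b = 32010/181 = 176.9 ft²/s; V₁ = q/y₁ = 45.56 ft/s. Fr₁ = V₁/√(g·y₁) = 4.075.
Sequent-depth ratio: y₂/y₁ = ½[√(1 + 8Fr₁²) − 1] = ½[√133.83 − 1] = 5.284.
y₂ = 5.284 × 3.882 = 20.51 ft.
V₂ = q/y₂ = 176.9/20.51 = 8.621 ft/s. E₁ = y₁ + V₁²/2g = 36.11 ft; E₂ = y₂ + V₂²/2g = 21.67 ft. ΔE = E₁ − E₂ = 14.44 ft.
P = γ·Q·ΔE/550 = 62.4 × 32010 × 14.44 / 550 = 52447 hp.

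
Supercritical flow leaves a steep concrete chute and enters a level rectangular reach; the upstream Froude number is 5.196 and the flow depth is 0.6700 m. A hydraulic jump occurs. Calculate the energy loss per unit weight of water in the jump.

ΔE = 4.923 m

Fr₁ = 5.196 (given).
Conjugate-depth relation: y₂/y₁ = ½[√(1 + 8Fr₁²) − 1] = ½[√216.99 − 1] = 6.865.
y₂ = 6.865 × 0.6700 = 4.600 m.
V₁ = Fr₁·√(g·y₁) = 5.196×√(9.81×0.6700) = 13.32 m/s; q = V₁·y₁ = 8.925 m²/s. V₂ = q/y₂ = 8.925/4.600 = 1.940 m/s. E₁ = y₁ + V₁²/2g = 9.714 m; E₂ = y₂ + V₂²/2g = 4.792 m. ΔE = E₁ − E₂ = 4.923 m.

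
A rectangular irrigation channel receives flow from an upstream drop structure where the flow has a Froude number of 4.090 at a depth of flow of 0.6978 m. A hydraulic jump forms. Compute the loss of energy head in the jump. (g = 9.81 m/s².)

ΔE = 2.625 m

Fr₁ = 4.090 (given).
Conjugate-depth relation: y₂/y₁ = ½[√(1 + 8Fr₁²) − 1] = ½[√134.82 − 1] = 5.306.
y₂ = 5.306 × 0.6978 = 3.702 m.
Head loss: ΔE = (y₂ − y₁)³/(4y₁y₂) = (3.702 − 0.6978)³/(4×0.6978×3.702) = 27.12/10.33 = 2.625 m.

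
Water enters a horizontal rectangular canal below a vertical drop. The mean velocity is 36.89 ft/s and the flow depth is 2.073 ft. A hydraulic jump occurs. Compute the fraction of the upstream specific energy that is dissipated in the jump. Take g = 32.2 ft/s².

Fr₁ = V₁/√(g·y₁) = 36.89/√(32.2×2.073) = 4.515.
Conjugate-depth relation: y₂/y₁ = ½[√(1 + 8Fr₁²) − 1] = ½[√164.10 − 1] = 5.905.
y₂ = 5.905 × 2.073 = 12.24 ft.
E₁ = y₁ + V₁²/2g = 23.20 ft. ΔE = (y₂ − y₁)³/(4y₁y₂) = 10.36 ft. ΔE/E₁ = 10.36/23.20 = 0.446.

ΔE/E₁ = 0.446 (44.6%)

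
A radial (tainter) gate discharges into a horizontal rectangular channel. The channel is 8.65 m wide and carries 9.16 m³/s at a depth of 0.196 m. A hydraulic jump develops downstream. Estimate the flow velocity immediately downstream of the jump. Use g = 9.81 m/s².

V₂ = 1.07 m/s

q = Q/b = 9.16/8.65 = 1.06 m²/s; V₁ = q/y₁ = 5.40 m/s. Fr₁ = V₁/√(g·y₁) = 3.90.
From the momentum equation for a rectangular channel, y₂/y₁ = ½[√(1 + 8Fr₁²) − 1] = ½[√122.5 − 1] = 5.03.
y₂ = 5.03 × 0.196 = 0.986 m.
V₂ = q/y₂ = 1.06/0.986 = 1.07 m/s.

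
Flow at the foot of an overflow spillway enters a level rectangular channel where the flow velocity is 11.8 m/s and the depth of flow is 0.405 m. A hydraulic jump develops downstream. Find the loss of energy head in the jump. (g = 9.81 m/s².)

ΔE = 4.19 m

Fr₁ = V₁/√(g·y₁) = 11.8/√(9.81×0.405) = 5.92.
Conjugate-depth relation: y₂/y₁ = ½[√(1 + 8Fr₁²) − 1] = ½[√281.4 − 1] = 7.89.
y₂ = 7.89 × 0.405 = 3.19 m.
Head loss: ΔE = (y₂ − y₁)³/(4y₁y₂) = (3.19 − 0.405)³/(4×0.405×3.19) = 21.7/5.17 = 4.19 m.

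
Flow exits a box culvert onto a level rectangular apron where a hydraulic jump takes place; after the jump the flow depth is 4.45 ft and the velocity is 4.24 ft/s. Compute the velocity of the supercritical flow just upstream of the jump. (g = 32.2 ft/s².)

V₁ = 20.4 ft/s

Fr₂ = V₂/√(g·y₂) = 4.24/√(32.2×4.45) = 0.354.
Applying the sequent-depth relation in reverse, y₁/y₂ = ½[√(1 + 8Fr₂²) − 1] = ½[√2.004 − 1] = 0.208.
y₁ = 0.208 × 4.45 = 0.925 ft.
V₁ = q/y₁ = 18.9/0.925 = 20.4 ft/s.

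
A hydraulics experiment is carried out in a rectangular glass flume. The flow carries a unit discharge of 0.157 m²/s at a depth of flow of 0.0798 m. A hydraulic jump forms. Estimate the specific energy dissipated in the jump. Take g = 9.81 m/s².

ΔE = 0.0355 m

V₁ = q/y₁ = 0.157/0.0798 = 1.97 m/s. Fr₁ = V₁/√(g·y₁) = 1.97/√(9.81×0.0798) = 2.22.
By Bélanger, y₂/y₁ = ½[√(1 + 8Fr₁²) − 1] = ½[√40.56 − 1] = 2.68.
y₂ = 2.68 × 0.0798 = 0.214 m.
Head loss: ΔE = (y₂ − y₁)³/(4y₁y₂) = (0.214 − 0.0798)³/(4×0.0798×0.214) = 0.00243/0.0684 = 0.0355 m.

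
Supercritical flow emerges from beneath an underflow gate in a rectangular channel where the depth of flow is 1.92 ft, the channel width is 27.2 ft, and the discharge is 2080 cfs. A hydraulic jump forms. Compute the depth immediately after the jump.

q = Q/b = 2080/27.2 = 76.5 ft²/s; V₁ = q/y₁ = 39.8 ft/s. Fr₁ = V₁/√(g·y₁) = 5.07.
Sequent-depth ratio: y₂/y₁ = ½[√(1 + 8Fr₁²) − 1] = ½[√206.3 − 1] = 6.68.
y₂ = 6.68 × 1.92 = 12.8 ft.

y₂ = 12.8 ft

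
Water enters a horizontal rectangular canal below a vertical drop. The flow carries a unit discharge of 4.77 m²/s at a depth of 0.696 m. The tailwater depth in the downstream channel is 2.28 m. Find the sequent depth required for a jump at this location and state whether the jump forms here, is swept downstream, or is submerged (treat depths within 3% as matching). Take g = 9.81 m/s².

y₂ = 2.26 m; the jump forms here

V₁ = q/y₁ = 4.77/0.696 = 6.85 m/s. Fr₁ = V₁/√(g·y₁) = 6.85/√(9.81×0.696) = 2.62.
Sequent-depth ratio: y₂/y₁ = ½[√(1 + 8Fr₁²) − 1] = ½[√56.03 − 1] = 3.24.
y₂ = 3.24 × 0.696 = 2.26 m.
Tailwater y_tw = 2.28 m: y_tw ≈ y₂, so the jump forms here.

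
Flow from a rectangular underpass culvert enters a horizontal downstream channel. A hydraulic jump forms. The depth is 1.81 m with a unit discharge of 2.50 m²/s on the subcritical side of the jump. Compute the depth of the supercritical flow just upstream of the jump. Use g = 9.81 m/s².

y₁ = 0.329 m

V₂ = q/y₂ = 2.50/1.81 = 1.38 m/s; Fr₂ = V₂/√(g·y₂) = 0.328.
From the momentum equation (using Fr₂), y₁/y₂ = ½[√(1 + 8Fr₂²) − 1] = ½[√1.860 − 1] = 0.182.
y₁ = 0.182 × 1.81 = 0.329 m.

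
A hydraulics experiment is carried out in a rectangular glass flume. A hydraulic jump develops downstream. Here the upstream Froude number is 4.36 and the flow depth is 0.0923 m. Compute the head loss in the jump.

Fr₁ = 4.36 (given).
Conjugate-depth relation: y₂/y₁ = ½[√(1 + 8Fr₁²) − 1] = ½[√153.1 − 1] = 5.69.
y₂ = 5.69 × 0.0923 = 0.525 m.
V₁ = Fr₁·√(g·y₁) = 4.36×√(9.81×0.0923) = 4.15 m/s; q = V₁·y₁ = 0.383 m²/s. V₂ = q/y₂ = 0.383/0.525 = 0.730 m/s. E₁ = y₁ + V₁²/2g = 0.970 m; E₂ = y₂ + V₂²/2g = 0.552 m. ΔE = E₁ − E₂ = 0.418 m.

ΔE = 0.418 m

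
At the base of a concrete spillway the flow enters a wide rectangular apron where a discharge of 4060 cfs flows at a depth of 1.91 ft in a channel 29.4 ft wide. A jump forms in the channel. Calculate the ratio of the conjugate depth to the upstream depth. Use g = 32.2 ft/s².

y₂/y₁ = 12.5

q = Q/b = 4060/29.4 = 138 ft²/s; V₁ = q/y₁ = 72.3 ft/s. Fr₁ = V₁/√(g·y₁) = 9.22.
Conjugate-depth relation: y₂/y₁ = ½[√(1 + 8Fr₁²) − 1] = ½[√681.0 − 1] = 12.5.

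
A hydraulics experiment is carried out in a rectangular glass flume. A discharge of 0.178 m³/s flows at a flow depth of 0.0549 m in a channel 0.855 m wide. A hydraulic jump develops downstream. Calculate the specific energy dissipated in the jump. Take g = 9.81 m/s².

ΔE = 0.397 m

q = Q/b = 0.178/0.855 = 0.208 m²/s; V₁ = q/y₁ = 3.79 m/s. Fr₁ = V₁/√(g·y₁) = 5.17.
From the momentum equation for a rectangular channel, y₂/y₁ = ½[√(1 + 8Fr₁²) − 1] = ½[√214.6 − 1] = 6.82.
y₂ = 6.82 × 0.0549 = 0.375 m.
V₂ = q/y₂ = 0.208/0.375 = 0.556 m/s. E₁ = y₁ + V₁²/2g = 0.788 m; E₂ = y₂ + V₂²/2g = 0.390 m. ΔE = E₁ − E₂ = 0.397 m.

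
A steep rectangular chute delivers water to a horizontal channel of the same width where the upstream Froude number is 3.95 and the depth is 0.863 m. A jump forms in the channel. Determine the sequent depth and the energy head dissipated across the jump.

y₂ = 4.41 m; ΔE = 2.93 m

Fr₁ = 3.95 (given).
From the momentum equation for a rectangular channel, y₂/y₁ = ½[√(1 + 8Fr₁²) − 1] = ½[√125.8 − 1] = 5.11.
y₂ = 5.11 × 0.863 = 4.41 m.
V₁ = Fr₁·√(g·y₁) = 3.95×√(9.81×0.863) = 11.5 m/s; q = V₁·y₁ = 9.92 m²/s. V₂ = q/y₂ = 9.92/4.41 = 2.25 m/s. E₁ = y₁ + V₁²/2g = 7.60 m; E₂ = y₂ + V₂²/2g = 4.67 m. ΔE = E₁ − E₂ = 2.93 m.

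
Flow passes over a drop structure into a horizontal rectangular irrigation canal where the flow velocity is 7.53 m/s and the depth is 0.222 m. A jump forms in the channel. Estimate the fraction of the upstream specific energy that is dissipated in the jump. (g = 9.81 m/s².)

Fr₁ = V₁/√(g·y₁) = 7.53/√(9.81×0.222) = 5.10.
Conjugate-depth relation: y₂/y₁ = ½[√(1 + 8Fr₁²) − 1] = ½[√209.3 − 1] = 6.73.
y₂ = 6.73 × 0.222 = 1.49 m.
E₁ = y₁ + V₁²/2g = 3.11 m. ΔE = (y₂ − y₁)³/(4y₁y₂) = 1.55 m. ΔE/E₁ = 1.55/3.11 = 0.499.

ΔE/E₁ = 0.499 (49.9%)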